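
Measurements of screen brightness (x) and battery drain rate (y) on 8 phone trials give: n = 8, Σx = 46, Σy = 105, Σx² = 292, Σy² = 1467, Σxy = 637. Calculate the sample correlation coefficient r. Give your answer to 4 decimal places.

S_xy = nΣxy − ΣxΣy = 8·637 − 46·105 = 5096 − 4830 = 266
S_xx = nΣx² − (Σx)² = 8·292 − 46² = 2336 − 2116 = 220
S_yy = nΣy² − (Σy)² = 8·1467 − 105² = 11736 − 11025 = 711
r = S_xy / √(S_xx·S_yy) = 266 / √(220·711) = 266 / √156420 = 266 / 395.4997 = 0.6726

0.6726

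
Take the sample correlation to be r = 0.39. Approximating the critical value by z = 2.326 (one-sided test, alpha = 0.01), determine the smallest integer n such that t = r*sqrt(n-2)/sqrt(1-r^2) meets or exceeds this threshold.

r√(n−2)/√(1−r²) ≥ 2.326  ⇔  n−2 ≥ (2.326)²·(1−r²)/r²
(1−r²)/r² = (1−0.1521)/0.1521 = 5.5746
n ≥ 2 + 5.410276·5.5746 = 2 + 30.1601 = 32.1601
⌈32.1601⌉ = 33

33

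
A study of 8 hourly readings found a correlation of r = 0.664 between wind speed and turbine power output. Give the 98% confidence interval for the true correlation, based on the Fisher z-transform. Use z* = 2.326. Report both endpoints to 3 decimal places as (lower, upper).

Fisher z: z_r = atanh(r) = ½·ln((1+0.664)/(1−0.664)) = 0.799934
SE(z) = 1/√(n−3) = 1/√5 = 0.447214
98% ⇒ z* = 2.326; margin = 2.326·0.447214 = 1.040220
CI on z-scale: (-0.240286, 1.840154)
Back-transform: tanh(-0.240286) = -0.235766, tanh(1.840154) = 0.950810

(-0.236, 0.951)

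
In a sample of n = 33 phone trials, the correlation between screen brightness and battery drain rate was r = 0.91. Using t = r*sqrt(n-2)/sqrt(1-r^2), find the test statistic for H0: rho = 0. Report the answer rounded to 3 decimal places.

12.220

t = r·√(n−2) / √(1−r²) with r = 0.91, n = 33
  = 0.91·√31 / √(1 − 0.8281)
  = 0.91·5.567764 / 0.414608
  = 5.066665 / 0.414608 = 12.220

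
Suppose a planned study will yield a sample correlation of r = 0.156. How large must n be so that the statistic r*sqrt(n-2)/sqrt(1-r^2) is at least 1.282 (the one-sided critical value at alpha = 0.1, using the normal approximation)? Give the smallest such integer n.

r√(n−2)/√(1−r²) ≥ 1.282  ⇔  n−2 ≥ (1.282)²·(1−r²)/r²
(1−r²)/r² = (1−0.024336)/0.024336 = 40.0914
n ≥ 2 + 1.643524·40.0914 = 2 + 65.8912 = 67.8912
⌈67.8912⌉ = 68

68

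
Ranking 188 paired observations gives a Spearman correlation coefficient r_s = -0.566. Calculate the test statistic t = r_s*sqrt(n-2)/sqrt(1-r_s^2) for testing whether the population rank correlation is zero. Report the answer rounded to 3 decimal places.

1 − r_s² = 1 − 0.320356 = 0.679644;  √(1−r_s²) = 0.824405
√(n−2) = √186 = 13.638182
t = r_s·√(n−2)/√(1−r_s²) = -0.566 · 13.638182 / 0.824405 = -9.363

-9.363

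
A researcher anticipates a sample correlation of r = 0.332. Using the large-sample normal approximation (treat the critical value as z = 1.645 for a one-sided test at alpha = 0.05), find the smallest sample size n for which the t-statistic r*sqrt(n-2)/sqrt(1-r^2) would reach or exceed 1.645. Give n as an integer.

24

r√(n−2)/√(1−r²) ≥ 1.645  ⇔  n−2 ≥ (1.645)²·(1−r²)/r²
(1−r²)/r² = (1−0.110224)/0.110224 = 8.0724
n ≥ 2 + 2.706025·8.0724 = 2 + 21.8441 = 23.8441
⌈23.8441⌉ = 24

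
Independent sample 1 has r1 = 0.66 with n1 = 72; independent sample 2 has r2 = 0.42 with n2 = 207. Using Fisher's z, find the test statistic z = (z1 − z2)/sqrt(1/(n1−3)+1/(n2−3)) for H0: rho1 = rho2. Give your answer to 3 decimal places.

2.478

Fisher z-transforms: z1 = atanh(0.66) = 0.792814, z2 = atanh(0.42) = 0.447692; difference d = 0.345122
Var(d) = 1/69 + 1/204 = 0.0144928 + 0.0049020 = 0.0193948
z = d/√Var(d) = 0.345122 / √0.0193948 = 0.345122 / 0.139265 = 2.478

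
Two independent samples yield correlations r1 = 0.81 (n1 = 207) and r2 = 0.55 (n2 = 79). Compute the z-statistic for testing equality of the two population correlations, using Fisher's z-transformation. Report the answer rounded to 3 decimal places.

3.785

Fisher z-transforms: z1 = atanh(0.81) = 1.127029, z2 = atanh(0.55) = 0.618381; difference d = 0.508648
Var(d) = 1/204 + 1/76 = 0.0049020 + 0.0131579 = 0.0180599
z = d/√Var(d) = 0.508648 / √0.0180599 = 0.508648 / 0.134387 = 3.785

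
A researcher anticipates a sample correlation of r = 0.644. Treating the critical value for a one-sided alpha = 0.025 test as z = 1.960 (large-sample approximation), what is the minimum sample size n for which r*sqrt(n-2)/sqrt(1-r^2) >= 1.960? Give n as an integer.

8

Need r·√(n−2)/√(1−r²) ≥ 1.960
√(n−2) ≥ 1.960·√(1−0.414736) / 0.644 = 1.960·0.765025 / 0.644 = 2.3283
n−2 ≥ 5.4210  ⇒  n ≥ 7.4210
Smallest integer n = 8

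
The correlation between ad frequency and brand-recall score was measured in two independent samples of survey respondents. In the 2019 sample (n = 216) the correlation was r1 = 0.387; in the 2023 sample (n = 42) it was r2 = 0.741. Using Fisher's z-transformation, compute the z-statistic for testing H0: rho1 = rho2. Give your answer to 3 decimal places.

-3.126

z1 = atanh(0.387) = 0.408267,  z2 = atanh(0.741) = 0.952693
SE = √(1/(n1−3) + 1/(n2−3)) = √(1/213 + 1/39) = √(0.0046948 + 0.0256410) = √0.0303358 = 0.174172
z = (z1 − z2)/SE = (0.408267 − 0.952693) / 0.174172 = -0.544426 / 0.174172 = -3.126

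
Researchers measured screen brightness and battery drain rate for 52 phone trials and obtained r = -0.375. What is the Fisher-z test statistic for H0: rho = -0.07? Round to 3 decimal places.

-2.269

z_r = atanh(-0.375) = -0.394229,  z_0 = atanh(-0.07) = -0.070115
SE = 1/√(n−3) = 1/√49 = 0.142857
z = (z_r − z_0)/SE = (-0.394229 − (-0.070115)) / 0.142857 = -0.324114 / 0.142857 = -2.269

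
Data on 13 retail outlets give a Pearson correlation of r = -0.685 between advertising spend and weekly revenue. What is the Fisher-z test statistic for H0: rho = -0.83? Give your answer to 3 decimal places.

1.106

Fisher z: atanh(-0.685) = -0.838474, atanh(-0.83) = -1.188136
z = (z_r − z_0)·√(n−3) = (-0.838474 − (-1.188136))·√10 = 0.349662 · 3.162278 = 1.106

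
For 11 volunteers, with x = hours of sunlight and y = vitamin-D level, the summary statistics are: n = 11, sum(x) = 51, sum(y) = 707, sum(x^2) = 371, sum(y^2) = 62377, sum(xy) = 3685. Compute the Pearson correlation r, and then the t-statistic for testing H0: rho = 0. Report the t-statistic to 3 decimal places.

Numerator: nΣxy − (Σx)(Σy) = 11·3685 − (51)(707) = 4478
Denominator: √[(nΣx²−(Σx)²)(nΣy²−(Σy)²)]
  nΣx²−(Σx)² = 11·371 − 2601 = 1480;  nΣy²−(Σy)² = 11·62377 − 499849 = 186298
  √(1480·186298) = √275721040 = 16604.8499
r = 4478 / 16604.8499 = 0.2697
t = r·√(n−2)/√(1−r²) = 0.2697·√9 / √(1−0.072738) = 0.809100 / 0.962944 = 0.840

0.840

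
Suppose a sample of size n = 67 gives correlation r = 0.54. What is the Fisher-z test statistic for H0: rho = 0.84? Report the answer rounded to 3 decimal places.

z_r = atanh(0.54) = 0.604156,  z_0 = atanh(0.84) = 1.221174
SE = 1/√(n−3) = 1/√64 = 0.125000
z = (z_r − z_0)/SE = (0.604156 − 1.221174) / 0.125000 = -0.617018 / 0.125000 = -4.936

-4.936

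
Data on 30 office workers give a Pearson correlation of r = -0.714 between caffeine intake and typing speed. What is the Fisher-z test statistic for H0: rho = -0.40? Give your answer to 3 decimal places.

-2.451

z_r = atanh(-0.714) = -0.895297,  z_0 = atanh(-0.40) = -0.423649
SE = 1/√(n−3) = 1/√27 = 0.192450
z = (z_r − z_0)/SE = (-0.895297 − (-0.423649)) / 0.192450 = -0.471648 / 0.192450 = -2.451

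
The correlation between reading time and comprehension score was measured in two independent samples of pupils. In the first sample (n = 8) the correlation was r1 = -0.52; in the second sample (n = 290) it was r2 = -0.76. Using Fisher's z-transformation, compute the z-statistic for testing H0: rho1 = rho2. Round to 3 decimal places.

z1 = atanh(-0.52) = -0.576340,  z2 = atanh(-0.76) = -0.996215
SE = √(1/(n1−3) + 1/(n2−3)) = √(1/5 + 1/287) = √(0.2000000 + 0.0034843) = √0.2034843 = 0.451092
z = (z1 − z2)/SE = (-0.576340 − (-0.996215)) / 0.451092 = 0.419875 / 0.451092 = 0.931

0.931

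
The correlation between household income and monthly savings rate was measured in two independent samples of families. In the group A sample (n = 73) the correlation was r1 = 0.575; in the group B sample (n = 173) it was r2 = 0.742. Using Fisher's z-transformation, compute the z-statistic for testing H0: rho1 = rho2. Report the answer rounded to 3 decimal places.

Fisher z-transforms: z1 = atanh(0.575) = 0.654961, z2 = atanh(0.742) = 0.954915; difference d = -0.299954
Var(d) = 1/70 + 1/170 = 0.0142857 + 0.0058824 = 0.0201681
z = d/√Var(d) = -0.299954 / √0.0201681 = -0.299954 / 0.142014 = -2.112

-2.112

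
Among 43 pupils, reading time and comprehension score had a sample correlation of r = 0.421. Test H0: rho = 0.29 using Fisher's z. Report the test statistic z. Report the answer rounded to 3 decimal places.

z_r = atanh(0.421) = 0.448907,  z_0 = atanh(0.29) = 0.298566
SE = 1/√(n−3) = 1/√40 = 0.158114
z = (z_r − z_0)/SE = (0.448907 − 0.298566) / 0.158114 = 0.150341 / 0.158114 = 0.951

0.951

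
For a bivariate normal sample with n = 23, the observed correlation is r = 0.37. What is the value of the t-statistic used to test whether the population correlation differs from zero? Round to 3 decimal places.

1.825

t = r·√(n−2) / √(1−r²) with r = 0.37, n = 23
  = 0.37·√21 / √(1 − 0.1369)
  = 0.37·4.582576 / 0.929032
  = 1.695553 / 0.929032 = 1.825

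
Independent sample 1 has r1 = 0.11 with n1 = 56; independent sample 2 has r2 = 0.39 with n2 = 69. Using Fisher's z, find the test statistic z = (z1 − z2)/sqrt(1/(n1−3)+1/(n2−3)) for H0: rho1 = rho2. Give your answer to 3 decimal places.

-1.634

Fisher z-transforms: z1 = atanh(0.11) = 0.110447, z2 = atanh(0.39) = 0.411800; difference d = -0.301353
Var(d) = 1/53 + 1/66 = 0.0188679 + 0.0151515 = 0.0340194
z = d/√Var(d) = -0.301353 / √0.0340194 = -0.301353 / 0.184443 = -1.634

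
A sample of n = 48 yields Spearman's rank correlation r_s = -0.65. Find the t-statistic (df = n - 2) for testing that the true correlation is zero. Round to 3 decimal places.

-5.801

1 − r_s² = 1 − 0.4225 = 0.5775;  √(1−r_s²) = 0.759934
√(n−2) = √46 = 6.782330
t = r_s·√(n−2)/√(1−r_s²) = -0.65 · 6.782330 / 0.759934 = -5.801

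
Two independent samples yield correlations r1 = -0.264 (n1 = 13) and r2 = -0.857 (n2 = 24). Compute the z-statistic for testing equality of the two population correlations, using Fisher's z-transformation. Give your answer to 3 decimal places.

z1 = atanh(-0.264) = -0.270403,  z2 = atanh(-0.857) = -1.281936
SE = √(1/(n1−3) + 1/(n2−3)) = √(1/10 + 1/21) = √(0.1000000 + 0.0476190) = √0.1476190 = 0.384212
z = (z1 − z2)/SE = (-0.270403 − (-1.281936)) / 0.384212 = 1.011533 / 0.384212 = 2.633

2.633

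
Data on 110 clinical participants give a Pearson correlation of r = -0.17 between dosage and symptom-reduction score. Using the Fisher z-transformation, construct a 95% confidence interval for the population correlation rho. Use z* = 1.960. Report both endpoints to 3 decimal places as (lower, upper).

z_r = atanh(-0.17) = -0.171667;  SE = 1/√(n−3) = 1/√107 = 0.096674
z-limits: -0.171667 ± 1.960·0.096674 = -0.171667 ± 0.189481 = [-0.361148, 0.017814]
ρ-limits: (tanh -0.361148, tanh 0.017814) = (-0.346, 0.018)

(-0.346, 0.018)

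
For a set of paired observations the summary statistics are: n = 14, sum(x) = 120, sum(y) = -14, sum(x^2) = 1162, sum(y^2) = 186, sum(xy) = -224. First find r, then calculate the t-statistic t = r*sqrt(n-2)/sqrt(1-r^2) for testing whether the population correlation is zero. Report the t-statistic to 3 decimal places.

-3.271

S_xy = nΣxy − ΣxΣy = 14·(-224) − 120·(-14) = -3136 − (-1680) = -1456
S_xx = nΣx² − (Σx)² = 14·1162 − 120² = 16268 − 14400 = 1868
S_yy = nΣy² − (Σy)² = 14·186 − (-14)² = 2604 − 196 = 2408
r = S_xy / √(S_xx·S_yy) = -1456 / √(1868·2408) = -1456 / √4498144 = -1456 / 2120.8828 = -0.6865
t = r·√(n−2)/√(1−r²) = -0.6865·√12 / √(1−0.471282) = -2.378106 / 0.727130 = -3.271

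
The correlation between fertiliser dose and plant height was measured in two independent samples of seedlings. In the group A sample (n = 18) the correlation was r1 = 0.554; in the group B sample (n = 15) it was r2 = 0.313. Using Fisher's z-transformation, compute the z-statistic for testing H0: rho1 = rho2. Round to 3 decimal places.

0.775

z1 = atanh(0.554) = 0.624134,  z2 = atanh(0.313) = 0.323868
SE = √(1/(n1−3) + 1/(n2−3)) = √(1/15 + 1/12) = √(0.0666667 + 0.0833333) = √0.1500000 = 0.387298
z = (z1 − z2)/SE = (0.624134 − 0.323868) / 0.387298 = 0.300266 / 0.387298 = 0.775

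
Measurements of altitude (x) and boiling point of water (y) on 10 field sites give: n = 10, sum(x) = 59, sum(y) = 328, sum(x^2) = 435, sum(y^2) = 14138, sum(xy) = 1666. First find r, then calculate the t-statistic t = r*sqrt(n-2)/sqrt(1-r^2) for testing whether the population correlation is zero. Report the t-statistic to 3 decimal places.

Numerator: nΣxy − (Σx)(Σy) = 10·1666 − (59)(328) = -2692
Denominator: √[(nΣx²−(Σx)²)(nΣy²−(Σy)²)]
  nΣx²−(Σx)² = 10·435 − 3481 = 869;  nΣy²−(Σy)² = 10·14138 − 107584 = 33796
  √(869·33796) = √29368724 = 5419.2918
r = -2692 / 5419.2918 = -0.4967
t = r·√(n−2)/√(1−r²) = -0.4967·√8 / √(1−0.246711) = -1.404880 / 0.867922 = -1.619

-1.619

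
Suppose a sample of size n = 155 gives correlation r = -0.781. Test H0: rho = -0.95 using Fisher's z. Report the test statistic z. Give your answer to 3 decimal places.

9.664

z_r = atanh(-0.781) = -1.047929,  z_0 = atanh(-0.95) = -1.831781
SE = 1/√(n−3) = 1/√152 = 0.081111
z = (z_r − z_0)/SE = (-1.047929 − (-1.831781)) / 0.081111 = 0.783852 / 0.081111 = 9.664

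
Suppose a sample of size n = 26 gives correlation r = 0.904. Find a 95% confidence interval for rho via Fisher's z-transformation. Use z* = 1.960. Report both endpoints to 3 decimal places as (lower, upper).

(0.795, 0.956)

z_r = atanh(0.904) = 1.493682;  SE = 1/√(n−3) = 1/√23 = 0.208514
z-limits: 1.493682 ± 1.960·0.208514 = 1.493682 ± 0.408687 = [1.084995, 1.902369]
ρ-limits: (tanh 1.084995, tanh 1.902369) = (0.795, 0.956)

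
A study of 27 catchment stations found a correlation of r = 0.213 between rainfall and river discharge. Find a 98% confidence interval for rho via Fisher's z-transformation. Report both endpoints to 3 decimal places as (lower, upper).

Fisher z: z_r = atanh(r) = ½·ln((1+0.213)/(1−0.213)) = 0.216312
SE(z) = 1/√(n−3) = 1/√24 = 0.204124
98% ⇒ z* = 2.326; margin = 2.326·0.204124 = 0.474792
CI on z-scale: (-0.258480, 0.691104)
Back-transform: tanh(-0.258480) = -0.252873, tanh(0.691104) = 0.598691

(-0.253, 0.599)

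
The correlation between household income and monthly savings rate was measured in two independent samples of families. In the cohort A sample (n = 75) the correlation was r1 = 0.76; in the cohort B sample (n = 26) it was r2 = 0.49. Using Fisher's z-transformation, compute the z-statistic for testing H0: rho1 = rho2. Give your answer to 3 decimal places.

Fisher z-transforms: z1 = atanh(0.76) = 0.996215, z2 = atanh(0.49) = 0.536060; difference d = 0.460155
Var(d) = 1/72 + 1/23 = 0.0138889 + 0.0434783 = 0.0573672
z = d/√Var(d) = 0.460155 / √0.0573672 = 0.460155 / 0.239515 = 1.921

1.921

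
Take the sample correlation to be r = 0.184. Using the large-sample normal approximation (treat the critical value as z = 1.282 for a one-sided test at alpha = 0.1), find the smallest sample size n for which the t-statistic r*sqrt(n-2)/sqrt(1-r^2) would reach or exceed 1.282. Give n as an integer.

Need r·√(n−2)/√(1−r²) ≥ 1.282
√(n−2) ≥ 1.282·√(1−0.033856) / 0.184 = 1.282·0.982926 / 0.184 = 6.8484
n−2 ≥ 46.9006  ⇒  n ≥ 48.9006
Smallest integer n = 49

49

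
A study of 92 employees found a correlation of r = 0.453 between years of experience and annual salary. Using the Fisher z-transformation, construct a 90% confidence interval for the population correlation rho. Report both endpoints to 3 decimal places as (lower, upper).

z_r = atanh(0.453) = 0.488468;  SE = 1/√(n−3) = 1/√89 = 0.106000
z-limits: 0.488468 ± 1.645·0.106000 = 0.488468 ± 0.174370 = [0.314098, 0.662838]
ρ-limits: (tanh 0.314098, tanh 0.662838) = (0.304, 0.580)

(0.304, 0.580)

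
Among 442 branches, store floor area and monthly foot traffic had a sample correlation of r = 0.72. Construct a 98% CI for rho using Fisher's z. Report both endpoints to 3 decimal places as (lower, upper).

z_r = atanh(0.72) = 0.907645;  SE = 1/√(n−3) = 1/√439 = 0.047727
z-limits: 0.907645 ± 2.326·0.047727 = 0.907645 ± 0.111013 = [0.796632, 1.018658]
ρ-limits: (tanh 0.796632, tanh 1.018658) = (0.662, 0.769)

(0.662, 0.769)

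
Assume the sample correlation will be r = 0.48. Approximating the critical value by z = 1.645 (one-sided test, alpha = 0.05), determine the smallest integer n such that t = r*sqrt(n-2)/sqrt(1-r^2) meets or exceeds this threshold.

Need r·√(n−2)/√(1−r²) ≥ 1.645
√(n−2) ≥ 1.645·√(1−0.2304) / 0.48 = 1.645·0.877268 / 0.48 = 3.0065
n−2 ≥ 9.0390  ⇒  n ≥ 11.0390
Smallest integer n = 12

12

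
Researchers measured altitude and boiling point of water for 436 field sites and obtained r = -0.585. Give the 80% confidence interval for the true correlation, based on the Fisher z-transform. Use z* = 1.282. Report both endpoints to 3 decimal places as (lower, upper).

(-0.624, -0.543)

z_r = atanh(-0.585) = -0.670031;  SE = 1/√(n−3) = 1/√433 = 0.048057
z-limits: -0.670031 ± 1.282·0.048057 = -0.670031 ± 0.061609 = [-0.731640, -0.608422]
ρ-limits: (tanh -0.731640, tanh -0.608422) = (-0.624, -0.543)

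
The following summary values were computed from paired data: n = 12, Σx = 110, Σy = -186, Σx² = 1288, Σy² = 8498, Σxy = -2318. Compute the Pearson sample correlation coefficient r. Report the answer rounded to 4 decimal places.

-0.4892

Numerator: nΣxy − (Σx)(Σy) = 12·(-2318) − (110)(-186) = -7356
Denominator: √[(nΣx²−(Σx)²)(nΣy²−(Σy)²)]
  nΣx²−(Σx)² = 12·1288 − 12100 = 3356;  nΣy²−(Σy)² = 12·8498 − 34596 = 67380
  √(3356·67380) = √226127280 = 15037.5291
r = -7356 / 15037.5291 = -0.4892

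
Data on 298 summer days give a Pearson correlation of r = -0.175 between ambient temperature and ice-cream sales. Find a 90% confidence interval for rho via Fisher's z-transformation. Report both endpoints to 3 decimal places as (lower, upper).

Fisher z: z_r = atanh(r) = ½·ln((1+(-0.175))/(1−(-0.175))) = -0.176820
SE(z) = 1/√(n−3) = 1/√295 = 0.058222
90% ⇒ z* = 1.645; margin = 1.645·0.058222 = 0.095775
CI on z-scale: (-0.272595, -0.081045)
Back-transform: tanh(-0.272595) = -0.266038, tanh(-0.081045) = -0.080868

(-0.266, -0.081)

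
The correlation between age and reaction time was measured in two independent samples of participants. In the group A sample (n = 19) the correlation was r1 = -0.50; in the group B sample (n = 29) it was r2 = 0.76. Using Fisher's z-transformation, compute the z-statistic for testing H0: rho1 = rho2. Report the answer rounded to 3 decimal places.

-4.864

z1 = atanh(-0.50) = -0.549306,  z2 = atanh(0.76) = 0.996215
SE = √(1/(n1−3) + 1/(n2−3)) = √(1/16 + 1/26) = √(0.0625000 + 0.0384615) = √0.1009615 = 0.317744
z = (z1 − z2)/SE = (-0.549306 − 0.996215) / 0.317744 = -1.545521 / 0.317744 = -4.864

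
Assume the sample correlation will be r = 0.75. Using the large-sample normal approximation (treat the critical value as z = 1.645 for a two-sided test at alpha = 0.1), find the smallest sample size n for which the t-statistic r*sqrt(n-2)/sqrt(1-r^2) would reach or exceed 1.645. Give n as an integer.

5

Need r·√(n−2)/√(1−r²) ≥ 1.645
√(n−2) ≥ 1.645·√(1−0.5625) / 0.75 = 1.645·0.661438 / 0.75 = 1.4508
n−2 ≥ 2.1048  ⇒  n ≥ 4.1048
Smallest integer n = 5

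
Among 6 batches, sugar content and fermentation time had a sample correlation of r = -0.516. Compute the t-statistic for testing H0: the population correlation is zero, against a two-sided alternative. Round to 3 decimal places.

t = r·√(n−2) / √(1−r²) with r = -0.516, n = 6
  = -0.516·√4 / √(1 − 0.266256)
  = -0.516·2.000000 / 0.856589
  = -1.032000 / 0.856589 = -1.205

-1.205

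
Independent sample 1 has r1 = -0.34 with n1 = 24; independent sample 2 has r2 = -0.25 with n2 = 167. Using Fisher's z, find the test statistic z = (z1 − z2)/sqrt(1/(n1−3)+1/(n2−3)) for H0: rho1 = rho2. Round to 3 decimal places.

Fisher z-transforms: z1 = atanh(-0.34) = -0.354093, z2 = atanh(-0.25) = -0.255413; difference d = -0.098680
Var(d) = 1/21 + 1/164 = 0.0476190 + 0.0060976 = 0.0537166
z = d/√Var(d) = -0.098680 / √0.0537166 = -0.098680 / 0.231768 = -0.426

-0.426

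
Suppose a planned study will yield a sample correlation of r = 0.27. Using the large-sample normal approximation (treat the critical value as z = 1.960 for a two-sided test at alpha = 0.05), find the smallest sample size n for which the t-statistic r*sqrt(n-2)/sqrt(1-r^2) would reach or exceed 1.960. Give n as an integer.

51

Need r·√(n−2)/√(1−r²) ≥ 1.960
√(n−2) ≥ 1.960·√(1−0.0729) / 0.27 = 1.960·0.962860 / 0.27 = 6.9897
n−2 ≥ 48.8559  ⇒  n ≥ 50.8559
Smallest integer n = 51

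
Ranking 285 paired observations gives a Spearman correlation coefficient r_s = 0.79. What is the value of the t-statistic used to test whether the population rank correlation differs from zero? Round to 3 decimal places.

21.676

t = r_s·√(n−2) / √(1−r_s²) with r_s = 0.79, n = 285
  = 0.79·√283 / √(1 − 0.6241)
  = 0.79·16.822604 / 0.613107
  = 13.289857 / 0.613107 = 21.676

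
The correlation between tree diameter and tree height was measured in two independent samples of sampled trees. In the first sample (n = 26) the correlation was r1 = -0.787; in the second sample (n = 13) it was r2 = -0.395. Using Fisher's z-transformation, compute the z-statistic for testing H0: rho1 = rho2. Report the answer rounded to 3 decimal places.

Fisher z-transforms: z1 = atanh(-0.787) = -1.063501, z2 = atanh(-0.395) = -0.417711; difference d = -0.645790
Var(d) = 1/23 + 1/10 = 0.0434783 + 0.1000000 = 0.1434783
z = d/√Var(d) = -0.645790 / √0.1434783 = -0.645790 / 0.378785 = -1.705

-1.705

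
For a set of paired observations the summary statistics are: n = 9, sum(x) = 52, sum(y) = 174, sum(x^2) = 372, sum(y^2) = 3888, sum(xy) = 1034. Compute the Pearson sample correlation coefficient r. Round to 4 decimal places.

Numerator: nΣxy − (Σx)(Σy) = 9·1034 − (52)(174) = 258
Denominator: √[(nΣx²−(Σx)²)(nΣy²−(Σy)²)]
  nΣx²−(Σx)² = 9·372 − 2704 = 644;  nΣy²−(Σy)² = 9·3888 − 30276 = 4716
  √(644·4716) = √3037104 = 1742.7289
r = 258 / 1742.7289 = 0.1480

0.1480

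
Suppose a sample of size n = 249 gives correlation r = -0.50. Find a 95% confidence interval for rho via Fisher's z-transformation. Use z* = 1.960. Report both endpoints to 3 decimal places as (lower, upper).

z_r = atanh(-0.50) = -0.549306;  SE = 1/√(n−3) = 1/√246 = 0.063758
z-limits: -0.549306 ± 1.960·0.063758 = -0.549306 ± 0.124966 = [-0.674272, -0.424340]
ρ-limits: (tanh -0.674272, tanh -0.424340) = (-0.588, -0.401)

(-0.588, -0.401)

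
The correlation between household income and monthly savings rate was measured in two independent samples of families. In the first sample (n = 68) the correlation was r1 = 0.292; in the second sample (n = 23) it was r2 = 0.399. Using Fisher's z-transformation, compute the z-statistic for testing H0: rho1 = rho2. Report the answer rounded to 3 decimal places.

Fisher z-transforms: z1 = atanh(0.292) = 0.300751, z2 = atanh(0.399) = 0.422459; difference d = -0.121708
Var(d) = 1/65 + 1/20 = 0.0153846 + 0.0500000 = 0.0653846
z = d/√Var(d) = -0.121708 / √0.0653846 = -0.121708 / 0.255704 = -0.476

-0.476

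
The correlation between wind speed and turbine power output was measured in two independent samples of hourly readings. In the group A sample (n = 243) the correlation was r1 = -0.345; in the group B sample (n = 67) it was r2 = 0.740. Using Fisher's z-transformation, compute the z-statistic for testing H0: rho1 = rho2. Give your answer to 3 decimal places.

z1 = atanh(-0.345) = -0.359757,  z2 = atanh(0.740) = 0.950479
SE = √(1/(n1−3) + 1/(n2−3)) = √(1/240 + 1/64) = √(0.0041667 + 0.0156250) = √0.0197917 = 0.140683
z = (z1 − z2)/SE = (-0.359757 − 0.950479) / 0.140683 = -1.310236 / 0.140683 = -9.313

-9.313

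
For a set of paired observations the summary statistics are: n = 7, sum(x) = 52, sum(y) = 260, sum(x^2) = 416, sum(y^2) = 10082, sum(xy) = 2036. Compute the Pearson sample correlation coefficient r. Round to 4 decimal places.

Numerator: nΣxy − (Σx)(Σy) = 7·2036 − (52)(260) = 732
Denominator: √[(nΣx²−(Σx)²)(nΣy²−(Σy)²)]
  nΣx²−(Σx)² = 7·416 − 2704 = 208;  nΣy²−(Σy)² = 7·10082 − 67600 = 2974
  √(208·2974) = √618592 = 786.5062
r = 732 / 786.5062 = 0.9307

0.9307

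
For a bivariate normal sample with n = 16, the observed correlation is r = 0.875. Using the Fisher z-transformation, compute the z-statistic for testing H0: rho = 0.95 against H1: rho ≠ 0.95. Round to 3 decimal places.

-1.723

Fisher z: atanh(0.875) = 1.354025, atanh(0.95) = 1.831781
z = (z_r − z_0)·√(n−3) = (1.354025 − 1.831781)·√13 = -0.477756 · 3.605551 = -1.723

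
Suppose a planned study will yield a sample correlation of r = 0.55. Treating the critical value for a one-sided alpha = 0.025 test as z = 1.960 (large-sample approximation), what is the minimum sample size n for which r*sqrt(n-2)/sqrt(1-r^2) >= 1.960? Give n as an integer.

11

Need r·√(n−2)/√(1−r²) ≥ 1.960
√(n−2) ≥ 1.960·√(1−0.3025) / 0.55 = 1.960·0.835165 / 0.55 = 2.9762
n−2 ≥ 8.8578  ⇒  n ≥ 10.8578
Smallest integer n = 11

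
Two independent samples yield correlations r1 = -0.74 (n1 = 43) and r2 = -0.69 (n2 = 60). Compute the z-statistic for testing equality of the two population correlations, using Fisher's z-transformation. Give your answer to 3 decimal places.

z1 = atanh(-0.74) = -0.950479,  z2 = atanh(-0.69) = -0.847956
SE = √(1/(n1−3) + 1/(n2−3)) = √(1/40 + 1/57) = √(0.0250000 + 0.0175439) = √0.0425439 = 0.206262
z = (z1 − z2)/SE = (-0.950479 − (-0.847956)) / 0.206262 = -0.102523 / 0.206262 = -0.497

-0.497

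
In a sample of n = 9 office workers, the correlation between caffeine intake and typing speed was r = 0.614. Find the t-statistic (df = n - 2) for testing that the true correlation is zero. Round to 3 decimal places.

1 − r² = 1 − 0.376996 = 0.623004;  √(1−r²) = 0.789306
√(n−2) = √7 = 2.645751
t = r·√(n−2)/√(1−r²) = 0.614 · 2.645751 / 0.789306 = 2.058

2.058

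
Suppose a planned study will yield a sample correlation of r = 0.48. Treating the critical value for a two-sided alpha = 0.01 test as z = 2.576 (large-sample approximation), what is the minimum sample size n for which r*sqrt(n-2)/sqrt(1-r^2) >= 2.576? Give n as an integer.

Need r·√(n−2)/√(1−r²) ≥ 2.576
√(n−2) ≥ 2.576·√(1−0.2304) / 0.48 = 2.576·0.877268 / 0.48 = 4.7080
n−2 ≥ 22.1653  ⇒  n ≥ 24.1653
Smallest integer n = 25

25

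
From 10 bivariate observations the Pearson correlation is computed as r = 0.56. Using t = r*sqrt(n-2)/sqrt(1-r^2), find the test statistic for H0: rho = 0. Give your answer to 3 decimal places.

1.912

1 − r² = 1 − 0.3136 = 0.6864;  √(1−r²) = 0.828493
√(n−2) = √8 = 2.828427
t = r·√(n−2)/√(1−r²) = 0.56 · 2.828427 / 0.828493 = 1.912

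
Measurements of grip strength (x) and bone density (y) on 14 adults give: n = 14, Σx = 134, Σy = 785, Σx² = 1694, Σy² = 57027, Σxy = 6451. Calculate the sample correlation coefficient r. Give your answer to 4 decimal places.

Numerator: nΣxy − (Σx)(Σy) = 14·6451 − (134)(785) = -14876
Denominator: √[(nΣx²−(Σx)²)(nΣy²−(Σy)²)]
  nΣx²−(Σx)² = 14·1694 − 17956 = 5760;  nΣy²−(Σy)² = 14·57027 − 616225 = 182153
  √(5760·182153) = √1049201280 = 32391.3766
r = -14876 / 32391.3766 = -0.4593

-0.4593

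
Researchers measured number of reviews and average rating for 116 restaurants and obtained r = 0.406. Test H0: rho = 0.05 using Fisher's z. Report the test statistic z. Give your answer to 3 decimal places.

Fisher z: atanh(0.406) = 0.430812, atanh(0.05) = 0.050042
z = (z_r − z_0)·√(n−3) = (0.430812 − 0.050042)·√113 = 0.380770 · 10.630146 = 4.048

4.048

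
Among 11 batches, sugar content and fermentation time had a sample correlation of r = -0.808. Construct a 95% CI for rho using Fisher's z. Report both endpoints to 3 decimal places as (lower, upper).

Fisher z: z_r = atanh(r) = ½·ln((1+(-0.808))/(1−(-0.808))) = -1.121241
SE(z) = 1/√(n−3) = 1/√8 = 0.353553
95% ⇒ z* = 1.960; margin = 1.960·0.353553 = 0.692964
CI on z-scale: (-1.814205, -0.428277)
Back-transform: tanh(-1.814205) = -0.948257, tanh(-0.428277) = -0.403880

(-0.948, -0.404)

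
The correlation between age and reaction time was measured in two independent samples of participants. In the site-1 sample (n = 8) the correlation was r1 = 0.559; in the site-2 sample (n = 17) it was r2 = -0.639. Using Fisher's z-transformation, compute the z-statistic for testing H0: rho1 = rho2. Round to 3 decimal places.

z1 = atanh(0.559) = 0.631377,  z2 = atanh(-0.639) = -0.756482
SE = √(1/(n1−3) + 1/(n2−3)) = √(1/5 + 1/14) = √(0.2000000 + 0.0714286) = √0.2714286 = 0.520988
z = (z1 − z2)/SE = (0.631377 − (-0.756482)) / 0.520988 = 1.387859 / 0.520988 = 2.664

2.664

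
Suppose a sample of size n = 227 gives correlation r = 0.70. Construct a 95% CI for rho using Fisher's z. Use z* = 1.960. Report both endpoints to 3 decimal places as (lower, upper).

Fisher z: z_r = atanh(r) = ½·ln((1+0.70)/(1−0.70)) = 0.867301
SE(z) = 1/√(n−3) = 1/√224 = 0.066815
95% ⇒ z* = 1.960; margin = 1.960·0.066815 = 0.130957
CI on z-scale: (0.736344, 0.998258)
Back-transform: tanh(0.736344) = 0.626931, tanh(0.998258) = 0.760862

(0.627, 0.761)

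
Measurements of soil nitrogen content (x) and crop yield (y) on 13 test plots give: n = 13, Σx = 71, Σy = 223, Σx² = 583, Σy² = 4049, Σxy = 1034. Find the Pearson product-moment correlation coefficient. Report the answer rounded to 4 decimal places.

-0.8801

S_xy = nΣxy − ΣxΣy = 13·1034 − 71·223 = 13442 − 15833 = -2391
S_xx = nΣx² − (Σx)² = 13·583 − 71² = 7579 − 5041 = 2538
S_yy = nΣy² − (Σy)² = 13·4049 − 223² = 52637 − 49729 = 2908
r = S_xy / √(S_xx·S_yy) = -2391 / √(2538·2908) = -2391 / √7380504 = -2391 / 2716.7083 = -0.8801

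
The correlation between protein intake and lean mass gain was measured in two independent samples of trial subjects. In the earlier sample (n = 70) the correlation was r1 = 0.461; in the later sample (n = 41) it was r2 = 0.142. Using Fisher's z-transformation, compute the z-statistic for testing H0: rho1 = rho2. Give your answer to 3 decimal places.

z1 = atanh(0.461) = 0.498580,  z2 = atanh(0.142) = 0.142966
SE = √(1/(n1−3) + 1/(n2−3)) = √(1/67 + 1/38) = √(0.0149254 + 0.0263158) = √0.0412412 = 0.203079
z = (z1 − z2)/SE = (0.498580 − 0.142966) / 0.203079 = 0.355614 / 0.203079 = 1.751

1.751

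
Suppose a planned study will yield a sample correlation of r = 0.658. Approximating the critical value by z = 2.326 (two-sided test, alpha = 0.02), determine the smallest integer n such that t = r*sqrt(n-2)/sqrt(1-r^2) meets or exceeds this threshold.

Need r·√(n−2)/√(1−r²) ≥ 2.326
√(n−2) ≥ 2.326·√(1−0.432964) / 0.658 = 2.326·0.753018 / 0.658 = 2.6619
n−2 ≥ 7.0857  ⇒  n ≥ 9.0857
Smallest integer n = 10

10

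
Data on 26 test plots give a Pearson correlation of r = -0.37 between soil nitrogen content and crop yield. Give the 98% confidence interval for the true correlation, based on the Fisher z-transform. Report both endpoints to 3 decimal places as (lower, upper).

z_r = atanh(-0.37) = -0.388423;  SE = 1/√(n−3) = 1/√23 = 0.208514
z-limits: -0.388423 ± 2.326·0.208514 = -0.388423 ± 0.485004 = [-0.873427, 0.096581]
ρ-limits: (tanh -0.873427, tanh 0.096581) = (-0.703, 0.096)

(-0.703, 0.096)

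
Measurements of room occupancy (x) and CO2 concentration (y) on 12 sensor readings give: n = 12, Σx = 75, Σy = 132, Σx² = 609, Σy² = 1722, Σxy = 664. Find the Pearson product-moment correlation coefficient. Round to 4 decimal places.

-0.8274

S_xy = nΣxy − ΣxΣy = 12·664 − 75·132 = 7968 − 9900 = -1932
S_xx = nΣx² − (Σx)² = 12·609 − 75² = 7308 − 5625 = 1683
S_yy = nΣy² − (Σy)² = 12·1722 − 132² = 20664 − 17424 = 3240
r = S_xy / √(S_xx·S_yy) = -1932 / √(1683·3240) = -1932 / √5452920 = -1932 / 2335.1488 = -0.8274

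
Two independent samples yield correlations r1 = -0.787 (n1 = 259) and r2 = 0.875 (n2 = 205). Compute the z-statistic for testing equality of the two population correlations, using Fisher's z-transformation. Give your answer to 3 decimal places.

z1 = atanh(-0.787) = -1.063501,  z2 = atanh(0.875) = 1.354025
SE = √(1/(n1−3) + 1/(n2−3)) = √(1/256 + 1/202) = √(0.0039062 + 0.0049505) = √0.0088567 = 0.094110
z = (z1 − z2)/SE = (-1.063501 − 1.354025) / 0.094110 = -2.417526 / 0.094110 = -25.688

-25.688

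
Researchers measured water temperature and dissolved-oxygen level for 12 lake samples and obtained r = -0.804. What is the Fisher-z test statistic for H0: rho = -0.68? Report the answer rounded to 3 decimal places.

-0.842

z_r = atanh(-0.804) = -1.109824,  z_0 = atanh(-0.68) = -0.829114
SE = 1/√(n−3) = 1/√9 = 0.333333
z = (z_r − z_0)/SE = (-1.109824 − (-0.829114)) / 0.333333 = -0.280710 / 0.333333 = -0.842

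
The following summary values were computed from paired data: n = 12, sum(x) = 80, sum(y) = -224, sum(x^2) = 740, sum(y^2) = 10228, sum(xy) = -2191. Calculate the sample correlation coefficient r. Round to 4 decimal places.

S_xy = nΣxy − ΣxΣy = 12·(-2191) − 80·(-224) = -26292 − (-17920) = -8372
S_xx = nΣx² − (Σx)² = 12·740 − 80² = 8880 − 6400 = 2480
S_yy = nΣy² − (Σy)² = 12·10228 − (-224)² = 122736 − 50176 = 72560
r = S_xy / √(S_xx·S_yy) = -8372 / √(2480·72560) = -8372 / √179948800 = -8372 / 13414.4996 = -0.6241

-0.6241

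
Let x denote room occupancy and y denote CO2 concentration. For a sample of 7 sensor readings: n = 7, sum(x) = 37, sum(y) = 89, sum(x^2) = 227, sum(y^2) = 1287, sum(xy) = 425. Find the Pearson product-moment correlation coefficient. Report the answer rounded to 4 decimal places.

-0.6500

Numerator: nΣxy − (Σx)(Σy) = 7·425 − (37)(89) = -318
Denominator: √[(nΣx²−(Σx)²)(nΣy²−(Σy)²)]
  nΣx²−(Σx)² = 7·227 − 1369 = 220;  nΣy²−(Σy)² = 7·1287 − 7921 = 1088
  √(220·1088) = √239360 = 489.2443
r = -318 / 489.2443 = -0.6500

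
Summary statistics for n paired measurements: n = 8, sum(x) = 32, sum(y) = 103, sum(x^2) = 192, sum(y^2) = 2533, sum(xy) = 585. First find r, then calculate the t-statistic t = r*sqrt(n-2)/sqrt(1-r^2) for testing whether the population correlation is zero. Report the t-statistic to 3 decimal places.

1.948

S_xy = nΣxy − ΣxΣy = 8·585 − 32·103 = 4680 − 3296 = 1384
S_xx = nΣx² − (Σx)² = 8·192 − 32² = 1536 − 1024 = 512
S_yy = nΣy² − (Σy)² = 8·2533 − 103² = 20264 − 10609 = 9655
r = S_xy / √(S_xx·S_yy) = 1384 / √(512·9655) = 1384 / √4943360 = 1384 / 2223.3668 = 0.6225
t = r·√(n−2)/√(1−r²) = 0.6225·√6 / √(1−0.387506) = 1.524807 / 0.782620 = 1.948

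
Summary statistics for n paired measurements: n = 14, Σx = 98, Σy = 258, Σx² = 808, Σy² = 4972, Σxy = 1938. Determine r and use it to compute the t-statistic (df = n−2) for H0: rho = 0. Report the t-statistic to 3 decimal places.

4.793

S_xy = nΣxy − ΣxΣy = 14·1938 − 98·258 = 27132 − 25284 = 1848
S_xx = nΣx² − (Σx)² = 14·808 − 98² = 11312 − 9604 = 1708
S_yy = nΣy² − (Σy)² = 14·4972 − 258² = 69608 − 66564 = 3044
r = S_xy / √(S_xx·S_yy) = 1848 / √(1708·3044) = 1848 / √5199152 = 1848 / 2280.1649 = 0.8105
t = r·√(n−2)/√(1−r²) = 0.8105·√12 / √(1−0.656910) = 2.807654 / 0.585739 = 4.793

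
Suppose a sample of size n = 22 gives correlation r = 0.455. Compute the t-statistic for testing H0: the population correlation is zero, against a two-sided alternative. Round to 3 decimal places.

t = r·√(n−2) / √(1−r²) with r = 0.455, n = 22
  = 0.455·√20 / √(1 − 0.207025)
  = 0.455·4.472136 / 0.890491
  = 2.034822 / 0.890491 = 2.285

2.285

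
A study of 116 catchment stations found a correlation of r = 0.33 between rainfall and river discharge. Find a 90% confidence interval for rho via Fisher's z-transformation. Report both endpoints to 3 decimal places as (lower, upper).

z_r = atanh(0.33) = 0.342828;  SE = 1/√(n−3) = 1/√113 = 0.094072
z-limits: 0.342828 ± 1.645·0.094072 = 0.342828 ± 0.154748 = [0.188080, 0.497576]
ρ-limits: (tanh 0.188080, tanh 0.497576) = (0.186, 0.460)

(0.186, 0.460)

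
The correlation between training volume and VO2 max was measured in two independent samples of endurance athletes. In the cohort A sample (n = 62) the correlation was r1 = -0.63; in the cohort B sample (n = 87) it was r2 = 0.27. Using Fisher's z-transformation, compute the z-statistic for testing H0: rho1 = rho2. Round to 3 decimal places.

z1 = atanh(-0.63) = -0.741416,  z2 = atanh(0.27) = 0.276864
SE = √(1/(n1−3) + 1/(n2−3)) = √(1/59 + 1/84) = √(0.0169492 + 0.0119048) = √0.0288540 = 0.169865
z = (z1 − z2)/SE = (-0.741416 − 0.276864) / 0.169865 = -1.018280 / 0.169865 = -5.995

-5.995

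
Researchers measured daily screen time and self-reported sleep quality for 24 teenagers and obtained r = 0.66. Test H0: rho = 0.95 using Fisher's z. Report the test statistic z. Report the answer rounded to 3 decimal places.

-4.761

Fisher z: atanh(0.66) = 0.792814, atanh(0.95) = 1.831781
z = (z_r − z_0)·√(n−3) = (0.792814 − 1.831781)·√21 = -1.038967 · 4.582576 = -4.761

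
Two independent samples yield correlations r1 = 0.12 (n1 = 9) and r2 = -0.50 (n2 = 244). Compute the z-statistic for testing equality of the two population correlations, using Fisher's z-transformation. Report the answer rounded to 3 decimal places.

z1 = atanh(0.12) = 0.120581,  z2 = atanh(-0.50) = -0.549306
SE = √(1/(n1−3) + 1/(n2−3)) = √(1/6 + 1/241) = √(0.1666667 + 0.0041494) = √0.1708161 = 0.413299
z = (z1 − z2)/SE = (0.120581 − (-0.549306)) / 0.413299 = 0.669887 / 0.413299 = 1.621

1.621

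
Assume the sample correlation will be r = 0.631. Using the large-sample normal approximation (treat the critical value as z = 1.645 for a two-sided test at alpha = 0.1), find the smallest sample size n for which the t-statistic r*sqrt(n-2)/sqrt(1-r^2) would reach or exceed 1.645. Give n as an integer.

r√(n−2)/√(1−r²) ≥ 1.645  ⇔  n−2 ≥ (1.645)²·(1−r²)/r²
(1−r²)/r² = (1−0.398161)/0.398161 = 1.5115
n ≥ 2 + 2.706025·1.5115 = 2 + 4.0902 = 6.0902
⌈6.0902⌉ = 7

7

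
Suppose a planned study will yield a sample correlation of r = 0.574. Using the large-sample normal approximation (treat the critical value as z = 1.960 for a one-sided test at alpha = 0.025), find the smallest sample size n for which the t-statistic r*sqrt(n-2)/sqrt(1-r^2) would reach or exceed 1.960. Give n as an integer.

r√(n−2)/√(1−r²) ≥ 1.960  ⇔  n−2 ≥ (1.960)²·(1−r²)/r²
(1−r²)/r² = (1−0.329476)/0.329476 = 2.0351
n ≥ 2 + 3.8416·2.0351 = 2 + 7.8180 = 9.8180
⌈9.8180⌉ = 10

10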